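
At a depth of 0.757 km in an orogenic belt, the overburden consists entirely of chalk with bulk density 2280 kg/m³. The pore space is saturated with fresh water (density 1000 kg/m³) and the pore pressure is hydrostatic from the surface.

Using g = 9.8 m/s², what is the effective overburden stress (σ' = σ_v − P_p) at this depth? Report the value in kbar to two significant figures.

0.095 kbar

Overburden (lithostatic) stress σ_v:
chalk: 2280 kg/m³ × 9.8 m/s² × 757 m = 1.691×10^7 Pa = 16.91 MPa
Pore pressure P_p = 1000 kg/m³ × 9.8 m/s² × 757 m = 7.419×10^6 Pa = 7.419 MPa
Effective stress σ' = σ_v − P_p = 16.91 − 7.419 = 9.4958 MPa = 0.094958 kbar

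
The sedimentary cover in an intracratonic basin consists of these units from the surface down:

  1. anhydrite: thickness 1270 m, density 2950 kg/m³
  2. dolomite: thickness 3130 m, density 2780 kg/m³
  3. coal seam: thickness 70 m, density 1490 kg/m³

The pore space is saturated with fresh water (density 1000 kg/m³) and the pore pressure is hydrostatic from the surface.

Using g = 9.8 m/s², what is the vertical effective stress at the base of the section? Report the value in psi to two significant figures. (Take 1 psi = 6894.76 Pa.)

Overburden (lithostatic) stress σ_v:
anhydrite: 2950 kg/m³ × 9.8 m/s² × 1270 m = 3.672×10^7 Pa = 36.72 MPa
dolomite: 2780 kg/m³ × 9.8 m/s² × 3130 m = 8.527×10^7 Pa = 85.27 MPa
coal seam: 1490 kg/m³ × 9.8 m/s² × 70 m = 1.022×10^6 Pa = 1.022 MPa
Total = 36.72 + 85.27 + 1.022 = 123.01 MPa
Pore pressure P_p = 1000 kg/m³ × 9.8 m/s² × 4470 m = 4.381×10^7 Pa = 43.81 MPa
Effective stress σ' = σ_v − P_p = 123.0 − 43.81 = 79.206 MPa = 11488 psi

11000 psi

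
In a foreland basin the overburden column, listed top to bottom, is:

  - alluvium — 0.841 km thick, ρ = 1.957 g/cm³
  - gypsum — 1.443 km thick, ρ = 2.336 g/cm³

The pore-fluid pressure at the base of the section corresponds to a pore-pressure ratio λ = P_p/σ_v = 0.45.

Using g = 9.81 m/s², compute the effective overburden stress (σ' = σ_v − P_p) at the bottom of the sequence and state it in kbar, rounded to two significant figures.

0.27 kbar

Overburden (lithostatic) stress σ_v:
alluvium: 1957 kg/m³ × 9.81 m/s² × 841 m = 1.615×10^7 Pa = 16.15 MPa
gypsum: 2336 kg/m³ × 9.81 m/s² × 1443 m = 3.307×10^7 Pa = 33.07 MPa
Total = 16.15 + 33.07 = 49.214 MPa
Pore pressure P_p = λ·σ_v = 0.45 × 49.21 MPa = 22.15 MPa
Effective stress σ' = σ_v − P_p = 49.21 − 22.15 = 27.068 MPa = 0.27068 kbar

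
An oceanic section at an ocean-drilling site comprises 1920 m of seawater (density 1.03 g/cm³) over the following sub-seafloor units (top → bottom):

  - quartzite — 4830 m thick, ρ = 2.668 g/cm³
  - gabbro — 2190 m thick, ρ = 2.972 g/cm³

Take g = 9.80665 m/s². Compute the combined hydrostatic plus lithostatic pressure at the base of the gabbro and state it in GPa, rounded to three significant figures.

seawater: 1030 kg/m³ × 9.80665 m/s² × 1920 m = 1.939×10^7 Pa = 0.01939 GPa
quartzite: 2668 kg/m³ × 9.80665 m/s² × 4830 m = 1.264×10^8 Pa = 0.1264 GPa
gabbro: 2972 kg/m³ × 9.80665 m/s² × 2190 m = 6.383×10^7 Pa = 0.06383 GPa
Total = 0.01939 + 0.1264 + 0.06383 = 0.20959 GPa

0.210 GPa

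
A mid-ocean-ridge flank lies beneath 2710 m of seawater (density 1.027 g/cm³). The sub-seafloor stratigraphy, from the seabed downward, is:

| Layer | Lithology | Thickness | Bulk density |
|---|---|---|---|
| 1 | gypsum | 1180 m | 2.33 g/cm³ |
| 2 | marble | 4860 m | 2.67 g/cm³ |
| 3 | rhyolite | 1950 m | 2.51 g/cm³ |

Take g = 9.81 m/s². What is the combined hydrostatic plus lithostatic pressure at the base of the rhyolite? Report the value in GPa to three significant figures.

seawater: 1027 kg/m³ × 9.81 m/s² × 2710 m = 2.730×10^7 Pa = 0.02730 GPa
gypsum: 2330 kg/m³ × 9.81 m/s² × 1180 m = 2.697×10^7 Pa = 0.02697 GPa
marble: 2670 kg/m³ × 9.81 m/s² × 4860 m = 1.273×10^8 Pa = 0.1273 GPa
rhyolite: 2510 kg/m³ × 9.81 m/s² × 1950 m = 4.802×10^7 Pa = 0.04802 GPa
Total = 0.02730 + 0.02697 + 0.1273 + 0.04802 = 0.22959 GPa

0.230 GPa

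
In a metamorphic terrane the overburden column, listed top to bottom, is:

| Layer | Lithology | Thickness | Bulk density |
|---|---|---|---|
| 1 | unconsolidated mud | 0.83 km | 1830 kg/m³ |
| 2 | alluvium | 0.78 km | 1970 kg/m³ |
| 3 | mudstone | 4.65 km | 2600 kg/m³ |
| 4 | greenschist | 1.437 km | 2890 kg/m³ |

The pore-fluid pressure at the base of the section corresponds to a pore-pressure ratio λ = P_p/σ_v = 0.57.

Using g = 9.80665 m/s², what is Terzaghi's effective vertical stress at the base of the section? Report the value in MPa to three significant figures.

Overburden (lithostatic) stress σ_v:
unconsolidated mud: 1830 kg/m³ × 9.80665 m/s² × 830 m = 1.490×10^7 Pa = 14.90 MPa
alluvium: 1970 kg/m³ × 9.80665 m/s² × 780 m = 1.507×10^7 Pa = 15.07 MPa
mudstone: 2600 kg/m³ × 9.80665 m/s² × 4650 m = 1.186×10^8 Pa = 118.6 MPa
greenschist: 2890 kg/m³ × 9.80665 m/s² × 1437 m = 4.073×10^7 Pa = 40.73 MPa
Total = 14.90 + 15.07 + 118.6 + 40.73 = 189.25 MPa
Pore pressure P_p = λ·σ_v = 0.57 × 189.3 MPa = 107.9 MPa
Effective stress σ' = σ_v − P_p = 189.3 − 107.9 = 81.379 MPa

81.4 MPa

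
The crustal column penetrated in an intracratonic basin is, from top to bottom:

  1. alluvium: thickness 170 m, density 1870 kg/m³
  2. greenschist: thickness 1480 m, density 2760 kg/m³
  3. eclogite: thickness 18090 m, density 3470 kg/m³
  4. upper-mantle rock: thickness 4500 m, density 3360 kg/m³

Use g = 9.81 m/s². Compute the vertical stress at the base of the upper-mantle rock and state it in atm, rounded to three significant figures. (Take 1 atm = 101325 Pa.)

alluvium: 1870 kg/m³ × 9.81 m/s² × 170 m = 3.119×10^6 Pa = 30.78 atm
greenschist: 2760 kg/m³ × 9.81 m/s² × 1480 m = 4.007×10^7 Pa = 395.5 atm
eclogite: 3470 kg/m³ × 9.81 m/s² × 18090 m = 6.158×10^8 Pa = 6077 atm
upper-mantle rock: 3360 kg/m³ × 9.81 m/s² × 4500 m = 1.483×10^8 Pa = 1464 atm
Total = 30.78 + 395.5 + 6077 + 1464 = 7967.6 atm

7970 atm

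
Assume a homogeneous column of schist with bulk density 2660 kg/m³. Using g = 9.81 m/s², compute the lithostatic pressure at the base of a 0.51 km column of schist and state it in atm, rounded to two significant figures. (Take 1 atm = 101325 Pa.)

schist: 2660 kg/m³ × 9.81 m/s² × 510 m = 1.331×10^7 Pa = 131.3 atm

130 atm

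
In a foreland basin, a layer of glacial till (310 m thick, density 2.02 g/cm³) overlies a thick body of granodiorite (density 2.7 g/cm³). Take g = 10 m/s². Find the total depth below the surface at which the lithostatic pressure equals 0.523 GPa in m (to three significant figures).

Pressure at base of upper layers: 2020×10×310 = 6.262×10^6 Pa = 6.262×10^-3 GPa
Remaining pressure to be supplied by granodiorite: 5.230×10^8 − 6.262×10^6 = 5.167×10^8 Pa
Additional depth in granodiorite = 5.167×10^8 Pa / (2700 kg/m³ × 10 m/s²) = 19138 m
Total depth = 310 m + 19138 m = 19448 m

19400 m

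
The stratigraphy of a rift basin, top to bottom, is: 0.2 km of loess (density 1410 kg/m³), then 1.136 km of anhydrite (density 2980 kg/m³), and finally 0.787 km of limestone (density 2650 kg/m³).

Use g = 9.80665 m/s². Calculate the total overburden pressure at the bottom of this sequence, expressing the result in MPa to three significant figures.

56.4 MPa

loess: 1410 kg/m³ × 9.80665 m/s² × 200 m = 2.765×10^6 Pa = 2.765 MPa
anhydrite: 2980 kg/m³ × 9.80665 m/s² × 1136 m = 3.320×10^7 Pa = 33.20 MPa
limestone: 2650 kg/m³ × 9.80665 m/s² × 787 m = 2.045×10^7 Pa = 20.45 MPa
Total = 2.765 + 33.20 + 20.45 = 56.416 MPa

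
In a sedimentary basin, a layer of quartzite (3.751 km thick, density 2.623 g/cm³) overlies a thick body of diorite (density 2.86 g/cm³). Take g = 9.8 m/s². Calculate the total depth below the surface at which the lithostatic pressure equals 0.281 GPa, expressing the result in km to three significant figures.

Pressure at base of upper layers: 2623×9.8×3751 = 9.642×10^7 Pa = 0.09642 GPa
Remaining pressure to be supplied by diorite: 2.810×10^8 − 9.642×10^7 = 1.846×10^8 Pa
Additional depth in diorite = 1.846×10^8 Pa / (2860 kg/m³ × 9.8 m/s²) = 6585.5 m
Total depth = 3751 m + 6585.5 m = 10337 m
= 10.337 km

10.3 km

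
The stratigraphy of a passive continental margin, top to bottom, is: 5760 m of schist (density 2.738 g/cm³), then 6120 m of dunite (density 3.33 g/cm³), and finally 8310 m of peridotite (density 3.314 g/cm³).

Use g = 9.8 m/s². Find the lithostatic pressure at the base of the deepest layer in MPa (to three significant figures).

624 MPa

schist: 2738 kg/m³ × 9.8 m/s² × 5760 m = 1.546×10^8 Pa = 154.6 MPa
dunite: 3330 kg/m³ × 9.8 m/s² × 6120 m = 1.997×10^8 Pa = 199.7 MPa
peridotite: 3314 kg/m³ × 9.8 m/s² × 8310 m = 2.699×10^8 Pa = 269.9 MPa
Total = 154.6 + 199.7 + 269.9 = 624.16 MPa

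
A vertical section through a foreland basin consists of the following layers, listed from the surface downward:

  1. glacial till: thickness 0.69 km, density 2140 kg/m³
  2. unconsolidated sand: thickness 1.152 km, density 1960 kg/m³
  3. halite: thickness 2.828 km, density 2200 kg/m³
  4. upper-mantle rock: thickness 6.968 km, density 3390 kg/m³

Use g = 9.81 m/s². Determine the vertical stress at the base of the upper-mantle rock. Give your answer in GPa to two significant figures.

glacial till: 2140 kg/m³ × 9.81 m/s² × 690 m = 1.449×10^7 Pa = 0.01449 GPa
unconsolidated sand: 1960 kg/m³ × 9.81 m/s² × 1152 m = 2.215×10^7 Pa = 0.02215 GPa
halite: 2200 kg/m³ × 9.81 m/s² × 2828 m = 6.103×10^7 Pa = 0.06103 GPa
upper-mantle rock: 3390 kg/m³ × 9.81 m/s² × 6968 m = 2.317×10^8 Pa = 0.2317 GPa
Total = 0.01449 + 0.02215 + 0.06103 + 0.2317 = 0.32940 GPa

0.33 GPa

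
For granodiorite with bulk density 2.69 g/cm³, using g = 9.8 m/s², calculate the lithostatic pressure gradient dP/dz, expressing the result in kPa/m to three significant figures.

26.4 kPa/m

dP/dz = ρg = 2690 kg/m³ × 9.8 m/s² = 26362 Pa/m
= 26362 Pa/m × (1 kPa/m / 1000.0 Pa/m) = 26.362 kPa/m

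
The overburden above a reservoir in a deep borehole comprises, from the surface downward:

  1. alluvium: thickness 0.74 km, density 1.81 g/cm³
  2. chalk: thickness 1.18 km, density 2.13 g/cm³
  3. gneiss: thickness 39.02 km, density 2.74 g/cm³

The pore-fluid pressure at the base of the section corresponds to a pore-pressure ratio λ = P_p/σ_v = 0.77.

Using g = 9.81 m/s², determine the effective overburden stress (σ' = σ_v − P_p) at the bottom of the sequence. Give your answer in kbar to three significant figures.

2.50 kbar

Overburden (lithostatic) stress σ_v:
alluvium: 1810 kg/m³ × 9.81 m/s² × 740 m = 1.314×10^7 Pa = 13.14 MPa
chalk: 2130 kg/m³ × 9.81 m/s² × 1180 m = 2.466×10^7 Pa = 24.66 MPa
gneiss: 2740 kg/m³ × 9.81 m/s² × 39020 m = 1.049×10^9 Pa = 1049 MPa
Total = 13.14 + 24.66 + 1049 = 1086.6 MPa
Pore pressure P_p = λ·σ_v = 0.77 × 1087 MPa = 836.7 MPa
Effective stress σ' = σ_v − P_p = 1087 − 836.7 = 249.92 MPa = 2.4992 kbar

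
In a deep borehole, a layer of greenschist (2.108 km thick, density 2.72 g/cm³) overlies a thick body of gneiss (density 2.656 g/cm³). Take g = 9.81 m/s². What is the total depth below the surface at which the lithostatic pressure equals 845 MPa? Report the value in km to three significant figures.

32.4 km

Pressure at base of upper layers: 2720×9.81×2108 = 5.625×10^7 Pa = 56.25 MPa
Remaining pressure to be supplied by gneiss: 8.450×10^8 − 5.625×10^7 = 7.888×10^8 Pa
Additional depth in gneiss = 7.888×10^8 Pa / (2656 kg/m³ × 9.81 m/s²) = 30272 m
Total depth = 2108 m + 30272 m = 32380 m
= 32.380 km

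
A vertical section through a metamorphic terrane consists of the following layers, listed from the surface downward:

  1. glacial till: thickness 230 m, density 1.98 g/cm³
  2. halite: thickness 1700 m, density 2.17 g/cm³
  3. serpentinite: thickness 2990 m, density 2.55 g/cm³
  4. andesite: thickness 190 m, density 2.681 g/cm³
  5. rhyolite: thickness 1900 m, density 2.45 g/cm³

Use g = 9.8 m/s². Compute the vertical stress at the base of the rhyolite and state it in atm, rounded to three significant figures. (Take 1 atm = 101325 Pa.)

glacial till: 1980 kg/m³ × 9.8 m/s² × 230 m = 4.463×10^6 Pa = 44.05 atm
halite: 2170 kg/m³ × 9.8 m/s² × 1700 m = 3.615×10^7 Pa = 356.8 atm
serpentinite: 2550 kg/m³ × 9.8 m/s² × 2990 m = 7.472×10^7 Pa = 737.4 atm
andesite: 2681 kg/m³ × 9.8 m/s² × 190 m = 4.992×10^6 Pa = 49.27 atm
rhyolite: 2450 kg/m³ × 9.8 m/s² × 1900 m = 4.562×10^7 Pa = 450.2 atm
Total = 44.05 + 356.8 + 737.4 + 49.27 + 450.2 = 1637.8 atm

1640 atm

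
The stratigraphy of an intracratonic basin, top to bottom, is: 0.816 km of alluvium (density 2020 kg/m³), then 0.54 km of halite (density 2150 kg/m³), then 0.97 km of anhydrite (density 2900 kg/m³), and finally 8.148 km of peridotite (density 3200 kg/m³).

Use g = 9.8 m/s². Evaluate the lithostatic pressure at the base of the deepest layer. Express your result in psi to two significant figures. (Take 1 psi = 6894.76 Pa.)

45000 psi

alluvium: 2020 kg/m³ × 9.8 m/s² × 816 m = 1.615×10^7 Pa = 2343 psi
halite: 2150 kg/m³ × 9.8 m/s² × 540 m = 1.138×10^7 Pa = 1650 psi
anhydrite: 2900 kg/m³ × 9.8 m/s² × 970 m = 2.757×10^7 Pa = 3998 psi
peridotite: 3200 kg/m³ × 9.8 m/s² × 8148 m = 2.555×10^8 Pa = 37060 psi
Total = 2343 + 1650 + 3998 + 37060 = 45052 psi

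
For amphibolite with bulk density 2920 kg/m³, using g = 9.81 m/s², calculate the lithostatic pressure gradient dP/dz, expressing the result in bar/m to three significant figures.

0.286 bar/m

dP/dz = ρg = 2920 kg/m³ × 9.81 m/s² = 28645 Pa/m
= 28645 Pa/m × (1 bar/m / 1.0000×10^5 Pa/m) = 0.28645 bar/m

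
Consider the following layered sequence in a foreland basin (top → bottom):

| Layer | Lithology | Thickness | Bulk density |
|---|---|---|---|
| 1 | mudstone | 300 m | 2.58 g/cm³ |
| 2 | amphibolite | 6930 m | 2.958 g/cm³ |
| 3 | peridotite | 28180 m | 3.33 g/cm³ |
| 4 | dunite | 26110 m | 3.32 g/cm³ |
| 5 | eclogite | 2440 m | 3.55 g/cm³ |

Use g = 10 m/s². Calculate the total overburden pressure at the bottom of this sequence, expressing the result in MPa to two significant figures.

mudstone: 2580 kg/m³ × 10 m/s² × 300 m = 7.740×10^6 Pa = 7.740 MPa
amphibolite: 2958 kg/m³ × 10 m/s² × 6930 m = 2.050×10^8 Pa = 205.0 MPa
peridotite: 3330 kg/m³ × 10 m/s² × 28180 m = 9.384×10^8 Pa = 938.4 MPa
dunite: 3320 kg/m³ × 10 m/s² × 26110 m = 8.669×10^8 Pa = 866.9 MPa
eclogite: 3550 kg/m³ × 10 m/s² × 2440 m = 8.662×10^7 Pa = 86.62 MPa
Total = 7.740 + 205.0 + 938.4 + 866.9 + 86.62 = 2104.6 MPa

2100 MPa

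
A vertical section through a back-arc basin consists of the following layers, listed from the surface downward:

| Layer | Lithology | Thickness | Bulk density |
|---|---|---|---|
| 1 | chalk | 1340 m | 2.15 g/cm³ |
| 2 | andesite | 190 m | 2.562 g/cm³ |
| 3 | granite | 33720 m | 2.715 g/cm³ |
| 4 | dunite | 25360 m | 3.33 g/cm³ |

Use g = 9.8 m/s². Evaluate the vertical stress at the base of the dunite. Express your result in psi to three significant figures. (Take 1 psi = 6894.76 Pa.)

chalk: 2150 kg/m³ × 9.8 m/s² × 1340 m = 2.823×10^7 Pa = 4095 psi
andesite: 2562 kg/m³ × 9.8 m/s² × 190 m = 4.770×10^6 Pa = 691.9 psi
granite: 2715 kg/m³ × 9.8 m/s² × 33720 m = 8.972×10^8 Pa = 1.301×10^5 psi
dunite: 3330 kg/m³ × 9.8 m/s² × 25360 m = 8.276×10^8 Pa = 1.200×10^5 psi
Total = 4095 + 691.9 + 1.301×10^5 + 1.200×10^5 = 2.5495×10^5 psi

255000 psi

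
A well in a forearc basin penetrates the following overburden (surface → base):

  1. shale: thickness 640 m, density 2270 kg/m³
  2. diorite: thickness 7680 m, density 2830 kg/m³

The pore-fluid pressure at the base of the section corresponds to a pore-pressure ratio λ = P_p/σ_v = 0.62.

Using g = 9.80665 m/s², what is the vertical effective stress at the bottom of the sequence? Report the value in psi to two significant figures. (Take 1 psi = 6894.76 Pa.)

13000 psi

Overburden (lithostatic) stress σ_v:
shale: 2270 kg/m³ × 9.80665 m/s² × 640 m = 1.425×10^7 Pa = 14.25 MPa
diorite: 2830 kg/m³ × 9.80665 m/s² × 7680 m = 2.131×10^8 Pa = 213.1 MPa
Total = 14.25 + 213.1 = 227.39 MPa
Pore pressure P_p = λ·σ_v = 0.62 × 227.4 MPa = 141.0 MPa
Effective stress σ' = σ_v − P_p = 227.4 − 141.0 = 86.408 MPa = 12532 psi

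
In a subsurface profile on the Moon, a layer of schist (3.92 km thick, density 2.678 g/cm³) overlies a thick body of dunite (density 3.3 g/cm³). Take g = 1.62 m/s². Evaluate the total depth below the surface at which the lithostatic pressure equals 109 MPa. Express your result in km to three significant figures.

Pressure at base of upper layers: 2678×1.62×3920 = 1.701×10^7 Pa = 17.01 MPa
Remaining pressure to be supplied by dunite: 1.090×10^8 − 1.701×10^7 = 9.199×10^7 Pa
Additional depth in dunite = 9.199×10^7 Pa / (3300 kg/m³ × 1.62 m/s²) = 17208 m
Total depth = 3920 m + 17208 m = 21128 m
= 21.128 km

21.1 km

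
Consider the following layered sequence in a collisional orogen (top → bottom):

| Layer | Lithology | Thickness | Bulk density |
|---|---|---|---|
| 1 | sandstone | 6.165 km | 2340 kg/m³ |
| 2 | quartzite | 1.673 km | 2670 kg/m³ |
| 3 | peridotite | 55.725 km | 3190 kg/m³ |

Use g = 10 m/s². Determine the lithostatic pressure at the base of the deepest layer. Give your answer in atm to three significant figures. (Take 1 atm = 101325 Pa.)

19400 atm

sandstone: 2340 kg/m³ × 10 m/s² × 6165 m = 1.443×10^8 Pa = 1424 atm
quartzite: 2670 kg/m³ × 10 m/s² × 1673 m = 4.467×10^7 Pa = 440.8 atm
peridotite: 3190 kg/m³ × 10 m/s² × 55725 m = 1.778×10^9 Pa = 17544 atm
Total = 1424 + 440.8 + 17544 = 19408 atm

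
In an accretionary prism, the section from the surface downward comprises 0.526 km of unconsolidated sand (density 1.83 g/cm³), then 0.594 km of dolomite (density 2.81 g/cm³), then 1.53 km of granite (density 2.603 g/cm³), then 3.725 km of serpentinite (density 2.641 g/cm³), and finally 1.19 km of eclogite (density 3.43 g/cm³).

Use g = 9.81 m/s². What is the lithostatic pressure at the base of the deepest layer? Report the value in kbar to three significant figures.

unconsolidated sand: 1830 kg/m³ × 9.81 m/s² × 526 m = 9.443×10^6 Pa = 0.09443 kbar
dolomite: 2810 kg/m³ × 9.81 m/s² × 594 m = 1.637×10^7 Pa = 0.1637 kbar
granite: 2603 kg/m³ × 9.81 m/s² × 1530 m = 3.907×10^7 Pa = 0.3907 kbar
serpentinite: 2641 kg/m³ × 9.81 m/s² × 3725 m = 9.651×10^7 Pa = 0.9651 kbar
eclogite: 3430 kg/m³ × 9.81 m/s² × 1190 m = 4.004×10^7 Pa = 0.4004 kbar
Total = 0.09443 + 0.1637 + 0.3907 + 0.9651 + 0.4004 = 2.0144 kbar

2.01 kbar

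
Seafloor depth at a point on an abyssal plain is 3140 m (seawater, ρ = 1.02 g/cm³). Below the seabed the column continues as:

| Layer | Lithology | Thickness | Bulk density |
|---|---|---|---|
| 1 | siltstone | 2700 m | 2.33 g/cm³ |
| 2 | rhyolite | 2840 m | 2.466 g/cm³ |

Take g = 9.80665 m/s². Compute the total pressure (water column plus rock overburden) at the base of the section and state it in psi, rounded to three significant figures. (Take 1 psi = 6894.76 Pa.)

23500 psi

seawater: 1020 kg/m³ × 9.80665 m/s² × 3140 m = 3.141×10^7 Pa = 4555 psi
siltstone: 2330 kg/m³ × 9.80665 m/s² × 2700 m = 6.169×10^7 Pa = 8948 psi
rhyolite: 2466 kg/m³ × 9.80665 m/s² × 2840 m = 6.868×10^7 Pa = 9961 psi
Total = 4555 + 8948 + 9961 = 23465 psi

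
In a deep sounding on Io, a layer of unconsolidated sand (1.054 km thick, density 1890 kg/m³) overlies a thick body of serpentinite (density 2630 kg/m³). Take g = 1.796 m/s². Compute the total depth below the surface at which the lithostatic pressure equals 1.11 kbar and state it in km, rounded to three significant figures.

23.8 km

Pressure at base of upper layers: 1890×1.796×1054 = 3.578×10^6 Pa = 0.03578 kbar
Remaining pressure to be supplied by serpentinite: 1.110×10^8 − 3.578×10^6 = 1.074×10^8 Pa
Additional depth in serpentinite = 1.074×10^8 Pa / (2630 kg/m³ × 1.796 m/s²) = 22742 m
Total depth = 1054 m + 22742 m = 23796 m
= 23.796 km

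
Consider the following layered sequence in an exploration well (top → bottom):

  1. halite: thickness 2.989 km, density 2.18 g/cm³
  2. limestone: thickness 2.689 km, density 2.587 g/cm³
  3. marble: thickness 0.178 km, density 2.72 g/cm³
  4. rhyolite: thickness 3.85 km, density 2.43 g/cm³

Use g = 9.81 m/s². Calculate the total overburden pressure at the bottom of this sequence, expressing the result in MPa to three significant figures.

229 MPa

halite: 2180 kg/m³ × 9.81 m/s² × 2989 m = 6.392×10^7 Pa = 63.92 MPa
limestone: 2587 kg/m³ × 9.81 m/s² × 2689 m = 6.824×10^7 Pa = 68.24 MPa
marble: 2720 kg/m³ × 9.81 m/s² × 178 m = 4.750×10^6 Pa = 4.750 MPa
rhyolite: 2430 kg/m³ × 9.81 m/s² × 3850 m = 9.178×10^7 Pa = 91.78 MPa
Total = 63.92 + 68.24 + 4.750 + 91.78 = 228.69 MPa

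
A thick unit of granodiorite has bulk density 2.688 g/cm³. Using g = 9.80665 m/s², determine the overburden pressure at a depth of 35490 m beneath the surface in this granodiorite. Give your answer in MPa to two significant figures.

granodiorite: 2688 kg/m³ × 9.80665 m/s² × 35490 m = 9.355×10^8 Pa = 935.5 MPa

940 MPa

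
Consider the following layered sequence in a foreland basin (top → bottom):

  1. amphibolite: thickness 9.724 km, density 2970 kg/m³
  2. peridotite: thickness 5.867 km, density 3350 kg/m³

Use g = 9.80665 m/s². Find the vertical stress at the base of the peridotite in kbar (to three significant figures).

4.76 kbar

amphibolite: 2970 kg/m³ × 9.80665 m/s² × 9724 m = 2.832×10^8 Pa = 2.832 kbar
peridotite: 3350 kg/m³ × 9.80665 m/s² × 5867 m = 1.927×10^8 Pa = 1.927 kbar
Total = 2.832 + 1.927 = 4.7596 kbar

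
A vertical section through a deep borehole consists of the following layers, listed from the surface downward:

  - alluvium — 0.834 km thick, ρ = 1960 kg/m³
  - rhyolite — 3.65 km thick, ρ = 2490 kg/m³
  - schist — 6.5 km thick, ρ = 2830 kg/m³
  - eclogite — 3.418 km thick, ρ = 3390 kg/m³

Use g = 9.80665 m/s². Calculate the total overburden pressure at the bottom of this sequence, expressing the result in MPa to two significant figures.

400 MPa

alluvium: 1960 kg/m³ × 9.80665 m/s² × 834 m = 1.603×10^7 Pa = 16.03 MPa
rhyolite: 2490 kg/m³ × 9.80665 m/s² × 3650 m = 8.913×10^7 Pa = 89.13 MPa
schist: 2830 kg/m³ × 9.80665 m/s² × 6500 m = 1.804×10^8 Pa = 180.4 MPa
eclogite: 3390 kg/m³ × 9.80665 m/s² × 3418 m = 1.136×10^8 Pa = 113.6 MPa
Total = 16.03 + 89.13 + 180.4 + 113.6 = 399.18 MPa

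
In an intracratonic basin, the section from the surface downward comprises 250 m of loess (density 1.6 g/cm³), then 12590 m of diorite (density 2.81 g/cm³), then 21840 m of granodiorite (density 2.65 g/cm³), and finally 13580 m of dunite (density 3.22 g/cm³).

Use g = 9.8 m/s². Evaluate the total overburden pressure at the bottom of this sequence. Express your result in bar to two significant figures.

13000 bar

loess: 1600 kg/m³ × 9.8 m/s² × 250 m = 3.920×10^6 Pa = 39.20 bar
diorite: 2810 kg/m³ × 9.8 m/s² × 12590 m = 3.467×10^8 Pa = 3467 bar
granodiorite: 2650 kg/m³ × 9.8 m/s² × 21840 m = 5.672×10^8 Pa = 5672 bar
dunite: 3220 kg/m³ × 9.8 m/s² × 13580 m = 4.285×10^8 Pa = 4285 bar
Total = 39.20 + 3467 + 5672 + 4285 = 13463 bar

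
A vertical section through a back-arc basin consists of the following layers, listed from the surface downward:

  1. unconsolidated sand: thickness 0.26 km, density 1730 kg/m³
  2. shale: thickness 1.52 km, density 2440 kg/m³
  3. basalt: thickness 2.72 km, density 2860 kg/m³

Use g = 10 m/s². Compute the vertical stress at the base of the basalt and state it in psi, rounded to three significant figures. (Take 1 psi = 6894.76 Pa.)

17300 psi

unconsolidated sand: 1730 kg/m³ × 10 m/s² × 260 m = 4.498×10^6 Pa = 652.4 psi
shale: 2440 kg/m³ × 10 m/s² × 1520 m = 3.709×10^7 Pa = 5379 psi
basalt: 2860 kg/m³ × 10 m/s² × 2720 m = 7.779×10^7 Pa = 11283 psi
Total = 652.4 + 5379 + 11283 = 17314 psi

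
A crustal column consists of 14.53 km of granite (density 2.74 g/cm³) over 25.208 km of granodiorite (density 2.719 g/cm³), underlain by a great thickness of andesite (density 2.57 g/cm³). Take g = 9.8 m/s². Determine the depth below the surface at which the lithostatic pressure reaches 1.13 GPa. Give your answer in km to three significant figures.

42.4 km

Pressure at base of upper layers: 2740×9.8×14530 + 2719×9.8×25208 = 1.062×10^9 Pa = 1.062 GPa
Remaining pressure to be supplied by andesite: 1.130×10^9 − 1.062×10^9 = 6.814×10^7 Pa
Additional depth in andesite = 6.814×10^7 Pa / (2570 kg/m³ × 9.8 m/s²) = 2705.6 m
Total depth = 39738 m + 2705.6 m = 42444 m
= 42.444 km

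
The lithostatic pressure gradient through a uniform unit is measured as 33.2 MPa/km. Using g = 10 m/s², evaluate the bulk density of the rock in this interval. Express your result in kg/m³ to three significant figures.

3320 kg/m³

ρ = (dP/dz)/g = 33.2 MPa/km / 10 m/s² = 33200 Pa/m / 10 m/s² = 3320.0 kg/m³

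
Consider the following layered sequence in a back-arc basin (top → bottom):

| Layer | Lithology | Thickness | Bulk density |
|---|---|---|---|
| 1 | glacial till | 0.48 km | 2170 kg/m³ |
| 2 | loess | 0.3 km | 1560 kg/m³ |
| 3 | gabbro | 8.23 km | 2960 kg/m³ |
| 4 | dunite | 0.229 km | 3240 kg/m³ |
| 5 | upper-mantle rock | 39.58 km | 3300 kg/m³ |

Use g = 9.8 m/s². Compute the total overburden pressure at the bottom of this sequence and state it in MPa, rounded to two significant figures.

1500 MPa

glacial till: 2170 kg/m³ × 9.8 m/s² × 480 m = 1.021×10^7 Pa = 10.21 MPa
loess: 1560 kg/m³ × 9.8 m/s² × 300 m = 4.586×10^6 Pa = 4.586 MPa
gabbro: 2960 kg/m³ × 9.8 m/s² × 8230 m = 2.387×10^8 Pa = 238.7 MPa
dunite: 3240 kg/m³ × 9.8 m/s² × 229 m = 7.271×10^6 Pa = 7.271 MPa
upper-mantle rock: 3300 kg/m³ × 9.8 m/s² × 39580 m = 1.280×10^9 Pa = 1280 MPa
Total = 10.21 + 4.586 + 238.7 + 7.271 + 1280 = 1540.8 MPa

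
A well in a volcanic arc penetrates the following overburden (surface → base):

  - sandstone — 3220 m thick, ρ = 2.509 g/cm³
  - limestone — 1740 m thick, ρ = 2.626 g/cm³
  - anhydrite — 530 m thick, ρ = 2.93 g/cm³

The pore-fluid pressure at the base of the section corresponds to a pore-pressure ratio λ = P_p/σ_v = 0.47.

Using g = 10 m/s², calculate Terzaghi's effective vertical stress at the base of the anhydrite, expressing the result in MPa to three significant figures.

75.3 MPa

Overburden (lithostatic) stress σ_v:
sandstone: 2509 kg/m³ × 10 m/s² × 3220 m = 8.079×10^7 Pa = 80.79 MPa
limestone: 2626 kg/m³ × 10 m/s² × 1740 m = 4.569×10^7 Pa = 45.69 MPa
anhydrite: 2930 kg/m³ × 10 m/s² × 530 m = 1.553×10^7 Pa = 15.53 MPa
Total = 80.79 + 45.69 + 15.53 = 142.01 MPa
Pore pressure P_p = λ·σ_v = 0.47 × 142.0 MPa = 66.75 MPa
Effective stress σ' = σ_v − P_p = 142.0 − 66.75 = 75.266 MPa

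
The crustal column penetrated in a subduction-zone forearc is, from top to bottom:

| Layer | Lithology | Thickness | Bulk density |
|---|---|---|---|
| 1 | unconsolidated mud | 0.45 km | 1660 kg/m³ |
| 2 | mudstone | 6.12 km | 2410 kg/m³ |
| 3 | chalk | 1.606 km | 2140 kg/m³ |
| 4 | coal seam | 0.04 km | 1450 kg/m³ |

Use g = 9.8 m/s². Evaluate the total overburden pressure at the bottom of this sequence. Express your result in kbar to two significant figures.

unconsolidated mud: 1660 kg/m³ × 9.8 m/s² × 450 m = 7.321×10^6 Pa = 0.07321 kbar
mudstone: 2410 kg/m³ × 9.8 m/s² × 6120 m = 1.445×10^8 Pa = 1.445 kbar
chalk: 2140 kg/m³ × 9.8 m/s² × 1606 m = 3.368×10^7 Pa = 0.3368 kbar
coal seam: 1450 kg/m³ × 9.8 m/s² × 40 m = 5.684×10^5 Pa = 5.684×10^-3 kbar
Total = 0.07321 + 1.445 + 0.3368 + 5.684×10^-3 = 1.8611 kbar

1.9 kbar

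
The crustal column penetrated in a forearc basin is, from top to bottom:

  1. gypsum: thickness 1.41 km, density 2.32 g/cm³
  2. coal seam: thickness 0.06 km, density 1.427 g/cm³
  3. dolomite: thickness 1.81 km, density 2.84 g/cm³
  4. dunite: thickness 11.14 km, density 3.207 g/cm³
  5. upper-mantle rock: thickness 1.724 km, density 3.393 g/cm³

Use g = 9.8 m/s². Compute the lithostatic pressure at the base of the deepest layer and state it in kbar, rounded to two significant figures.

4.9 kbar

gypsum: 2320 kg/m³ × 9.8 m/s² × 1410 m = 3.206×10^7 Pa = 0.3206 kbar
coal seam: 1427 kg/m³ × 9.8 m/s² × 60 m = 8.391×10^5 Pa = 8.391×10^-3 kbar
dolomite: 2840 kg/m³ × 9.8 m/s² × 1810 m = 5.038×10^7 Pa = 0.5038 kbar
dunite: 3207 kg/m³ × 9.8 m/s² × 11140 m = 3.501×10^8 Pa = 3.501 kbar
upper-mantle rock: 3393 kg/m³ × 9.8 m/s² × 1724 m = 5.733×10^7 Pa = 0.5733 kbar
Total = 0.3206 + 8.391×10^-3 + 0.5038 + 3.501 + 0.5733 = 4.9071 kbar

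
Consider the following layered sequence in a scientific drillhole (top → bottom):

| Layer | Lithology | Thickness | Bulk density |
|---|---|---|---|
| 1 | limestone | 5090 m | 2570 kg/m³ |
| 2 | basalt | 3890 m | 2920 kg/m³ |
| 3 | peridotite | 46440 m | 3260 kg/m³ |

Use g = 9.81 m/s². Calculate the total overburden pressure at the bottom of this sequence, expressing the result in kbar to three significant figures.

17.2 kbar

limestone: 2570 kg/m³ × 9.81 m/s² × 5090 m = 1.283×10^8 Pa = 1.283 kbar
basalt: 2920 kg/m³ × 9.81 m/s² × 3890 m = 1.114×10^8 Pa = 1.114 kbar
peridotite: 3260 kg/m³ × 9.81 m/s² × 46440 m = 1.485×10^9 Pa = 14.85 kbar
Total = 1.283 + 1.114 + 14.85 = 17.249 kbar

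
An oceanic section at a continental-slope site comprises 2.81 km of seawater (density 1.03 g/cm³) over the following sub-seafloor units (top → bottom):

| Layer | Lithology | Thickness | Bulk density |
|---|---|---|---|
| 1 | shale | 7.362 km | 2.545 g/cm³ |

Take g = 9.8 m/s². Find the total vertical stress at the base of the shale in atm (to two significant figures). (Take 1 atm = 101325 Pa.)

2100 atm

seawater: 1030 kg/m³ × 9.8 m/s² × 2810 m = 2.836×10^7 Pa = 279.9 atm
shale: 2545 kg/m³ × 9.8 m/s² × 7362 m = 1.836×10^8 Pa = 1812 atm
Total = 279.9 + 1812 = 2092.1 atm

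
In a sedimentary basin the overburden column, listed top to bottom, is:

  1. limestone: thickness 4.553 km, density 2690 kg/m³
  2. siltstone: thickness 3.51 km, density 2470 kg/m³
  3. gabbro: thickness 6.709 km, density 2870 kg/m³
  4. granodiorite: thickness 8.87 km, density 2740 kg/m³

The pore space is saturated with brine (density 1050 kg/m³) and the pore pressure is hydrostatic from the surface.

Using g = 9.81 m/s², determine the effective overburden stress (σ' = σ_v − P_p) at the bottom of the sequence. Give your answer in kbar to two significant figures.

3.9 kbar

Overburden (lithostatic) stress σ_v:
limestone: 2690 kg/m³ × 9.81 m/s² × 4553 m = 1.201×10^8 Pa = 120.1 MPa
siltstone: 2470 kg/m³ × 9.81 m/s² × 3510 m = 8.505×10^7 Pa = 85.05 MPa
gabbro: 2870 kg/m³ × 9.81 m/s² × 6709 m = 1.889×10^8 Pa = 188.9 MPa
granodiorite: 2740 kg/m³ × 9.81 m/s² × 8870 m = 2.384×10^8 Pa = 238.4 MPa
Total = 120.1 + 85.05 + 188.9 + 238.4 = 632.51 MPa
Pore pressure P_p = 1050 kg/m³ × 9.81 m/s² × 23642 m = 2.435×10^8 Pa = 243.5 MPa
Effective stress σ' = σ_v − P_p = 632.5 − 243.5 = 388.98 MPa = 3.8898 kbar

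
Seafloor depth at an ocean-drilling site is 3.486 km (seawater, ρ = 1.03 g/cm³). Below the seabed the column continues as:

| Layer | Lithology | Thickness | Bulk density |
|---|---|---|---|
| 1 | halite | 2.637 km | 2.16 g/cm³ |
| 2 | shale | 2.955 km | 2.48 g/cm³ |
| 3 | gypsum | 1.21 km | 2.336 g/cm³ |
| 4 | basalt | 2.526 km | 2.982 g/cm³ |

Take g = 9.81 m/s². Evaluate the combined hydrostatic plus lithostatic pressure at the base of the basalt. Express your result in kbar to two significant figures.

2.6 kbar

seawater: 1030 kg/m³ × 9.81 m/s² × 3486 m = 3.522×10^7 Pa = 0.3522 kbar
halite: 2160 kg/m³ × 9.81 m/s² × 2637 m = 5.588×10^7 Pa = 0.5588 kbar
shale: 2480 kg/m³ × 9.81 m/s² × 2955 m = 7.189×10^7 Pa = 0.7189 kbar
gypsum: 2336 kg/m³ × 9.81 m/s² × 1210 m = 2.773×10^7 Pa = 0.2773 kbar
basalt: 2982 kg/m³ × 9.81 m/s² × 2526 m = 7.389×10^7 Pa = 0.7389 kbar
Total = 0.3522 + 0.5588 + 0.7189 + 0.2773 + 0.7389 = 2.6461 kbar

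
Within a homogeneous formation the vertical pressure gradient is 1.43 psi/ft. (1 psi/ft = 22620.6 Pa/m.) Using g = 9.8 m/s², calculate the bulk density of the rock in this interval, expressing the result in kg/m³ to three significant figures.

3300 kg/m³

ρ = (dP/dz)/g = 1.43 psi/ft / 9.8 m/s² = 32347 Pa/m / 9.8 m/s² = 3300.8 kg/m³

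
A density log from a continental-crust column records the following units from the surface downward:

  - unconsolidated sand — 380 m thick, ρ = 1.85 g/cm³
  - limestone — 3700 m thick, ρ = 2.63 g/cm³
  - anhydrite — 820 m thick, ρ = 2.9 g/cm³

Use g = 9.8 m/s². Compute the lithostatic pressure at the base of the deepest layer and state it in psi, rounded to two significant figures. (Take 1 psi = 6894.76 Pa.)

unconsolidated sand: 1850 kg/m³ × 9.8 m/s² × 380 m = 6.889×10^6 Pa = 999.2 psi
limestone: 2630 kg/m³ × 9.8 m/s² × 3700 m = 9.536×10^7 Pa = 13831 psi
anhydrite: 2900 kg/m³ × 9.8 m/s² × 820 m = 2.330×10^7 Pa = 3380 psi
Total = 999.2 + 13831 + 3380 = 18211 psi

18000 psi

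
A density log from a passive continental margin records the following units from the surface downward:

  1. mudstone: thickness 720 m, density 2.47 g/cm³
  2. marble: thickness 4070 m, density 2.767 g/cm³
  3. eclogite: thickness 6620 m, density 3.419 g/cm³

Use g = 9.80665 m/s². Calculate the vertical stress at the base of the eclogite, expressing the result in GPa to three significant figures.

0.350 GPa

mudstone: 2470 kg/m³ × 9.80665 m/s² × 720 m = 1.744×10^7 Pa = 0.01744 GPa
marble: 2767 kg/m³ × 9.80665 m/s² × 4070 m = 1.104×10^8 Pa = 0.1104 GPa
eclogite: 3419 kg/m³ × 9.80665 m/s² × 6620 m = 2.220×10^8 Pa = 0.2220 GPa
Total = 0.01744 + 0.1104 + 0.2220 = 0.34984 GPa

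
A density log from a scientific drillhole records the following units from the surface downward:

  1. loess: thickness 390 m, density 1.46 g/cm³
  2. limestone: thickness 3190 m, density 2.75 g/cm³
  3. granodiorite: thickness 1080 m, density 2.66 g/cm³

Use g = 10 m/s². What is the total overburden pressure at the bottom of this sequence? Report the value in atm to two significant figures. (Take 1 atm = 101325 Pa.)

1200 atm

loess: 1460 kg/m³ × 10 m/s² × 390 m = 5.694×10^6 Pa = 56.20 atm
limestone: 2750 kg/m³ × 10 m/s² × 3190 m = 8.773×10^7 Pa = 865.8 atm
granodiorite: 2660 kg/m³ × 10 m/s² × 1080 m = 2.873×10^7 Pa = 283.5 atm
Total = 56.20 + 865.8 + 283.5 = 1205.5 atm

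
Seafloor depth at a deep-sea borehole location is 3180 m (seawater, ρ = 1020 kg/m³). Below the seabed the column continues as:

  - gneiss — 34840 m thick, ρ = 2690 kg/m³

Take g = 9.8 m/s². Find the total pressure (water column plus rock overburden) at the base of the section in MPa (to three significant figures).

950 MPa

seawater: 1020 kg/m³ × 9.8 m/s² × 3180 m = 3.179×10^7 Pa = 31.79 MPa
gneiss: 2690 kg/m³ × 9.8 m/s² × 34840 m = 9.185×10^8 Pa = 918.5 MPa
Total = 31.79 + 918.5 = 950.24 MPa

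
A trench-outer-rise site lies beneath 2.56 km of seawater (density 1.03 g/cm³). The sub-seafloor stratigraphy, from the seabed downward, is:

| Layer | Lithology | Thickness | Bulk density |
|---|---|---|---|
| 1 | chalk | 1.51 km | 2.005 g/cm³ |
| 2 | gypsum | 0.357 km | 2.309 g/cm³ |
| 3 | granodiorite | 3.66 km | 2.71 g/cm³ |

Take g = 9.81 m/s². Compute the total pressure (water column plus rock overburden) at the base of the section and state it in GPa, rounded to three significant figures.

seawater: 1030 kg/m³ × 9.81 m/s² × 2560 m = 2.587×10^7 Pa = 0.02587 GPa
chalk: 2005 kg/m³ × 9.81 m/s² × 1510 m = 2.970×10^7 Pa = 0.02970 GPa
gypsum: 2309 kg/m³ × 9.81 m/s² × 357 m = 8.087×10^6 Pa = 8.087×10^-3 GPa
granodiorite: 2710 kg/m³ × 9.81 m/s² × 3660 m = 9.730×10^7 Pa = 0.09730 GPa
Total = 0.02587 + 0.02970 + 8.087×10^-3 + 0.09730 = 0.16096 GPa

0.161 GPa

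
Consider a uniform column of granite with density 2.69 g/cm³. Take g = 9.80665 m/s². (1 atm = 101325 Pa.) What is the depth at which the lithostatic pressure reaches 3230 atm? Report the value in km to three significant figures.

h = P/(ρg) = 3230 atm / (2690 kg/m³ × 9.80665 m/s²) = 3.273×10^8 Pa / 26380 Pa/m = 12406 m
= 12.406 km

12.4 km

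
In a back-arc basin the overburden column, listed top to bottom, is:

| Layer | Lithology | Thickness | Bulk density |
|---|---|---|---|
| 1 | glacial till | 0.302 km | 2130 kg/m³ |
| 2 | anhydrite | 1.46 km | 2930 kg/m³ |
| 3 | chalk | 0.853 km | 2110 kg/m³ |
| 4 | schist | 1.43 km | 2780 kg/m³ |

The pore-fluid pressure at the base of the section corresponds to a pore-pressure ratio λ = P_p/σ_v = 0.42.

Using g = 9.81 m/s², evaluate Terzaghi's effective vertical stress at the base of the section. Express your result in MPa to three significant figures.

Overburden (lithostatic) stress σ_v:
glacial till: 2130 kg/m³ × 9.81 m/s² × 302 m = 6.310×10^6 Pa = 6.310 MPa
anhydrite: 2930 kg/m³ × 9.81 m/s² × 1460 m = 4.197×10^7 Pa = 41.97 MPa
chalk: 2110 kg/m³ × 9.81 m/s² × 853 m = 1.766×10^7 Pa = 17.66 MPa
schist: 2780 kg/m³ × 9.81 m/s² × 1430 m = 3.900×10^7 Pa = 39.00 MPa
Total = 6.310 + 41.97 + 17.66 + 39.00 = 104.93 MPa
Pore pressure P_p = λ·σ_v = 0.42 × 104.9 MPa = 44.07 MPa
Effective stress σ' = σ_v − P_p = 104.9 − 44.07 = 60.860 MPa

60.9 MPa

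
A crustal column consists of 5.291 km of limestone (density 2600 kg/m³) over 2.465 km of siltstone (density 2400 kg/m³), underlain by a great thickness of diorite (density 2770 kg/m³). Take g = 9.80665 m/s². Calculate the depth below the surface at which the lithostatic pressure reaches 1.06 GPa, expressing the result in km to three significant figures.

39.7 km

Pressure at base of upper layers: 2600×9.80665×5291 + 2400×9.80665×2465 = 1.929×10^8 Pa = 0.1929 GPa
Remaining pressure to be supplied by diorite: 1.060×10^9 − 1.929×10^8 = 8.671×10^8 Pa
Additional depth in diorite = 8.671×10^8 Pa / (2770 kg/m³ × 9.80665 m/s²) = 31920 m
Total depth = 7756 m + 31920 m = 39676 m
= 39.676 km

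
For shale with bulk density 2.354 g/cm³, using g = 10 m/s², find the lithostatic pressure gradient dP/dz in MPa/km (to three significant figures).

dP/dz = ρg = 2354 kg/m³ × 10 m/s² = 23540 Pa/m
= 23540 Pa/m × (1 MPa/km / 1000.0 Pa/m) = 23.540 MPa/km

23.5 MPa/km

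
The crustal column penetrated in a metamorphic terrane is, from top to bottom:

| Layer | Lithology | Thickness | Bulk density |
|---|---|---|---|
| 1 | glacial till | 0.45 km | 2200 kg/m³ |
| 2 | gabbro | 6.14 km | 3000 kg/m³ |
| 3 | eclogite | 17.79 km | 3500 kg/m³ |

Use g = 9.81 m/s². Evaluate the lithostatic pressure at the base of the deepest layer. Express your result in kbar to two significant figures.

glacial till: 2200 kg/m³ × 9.81 m/s² × 450 m = 9.712×10^6 Pa = 0.09712 kbar
gabbro: 3000 kg/m³ × 9.81 m/s² × 6140 m = 1.807×10^8 Pa = 1.807 kbar
eclogite: 3500 kg/m³ × 9.81 m/s² × 17790 m = 6.108×10^8 Pa = 6.108 kbar
Total = 0.09712 + 1.807 + 6.108 = 8.0123 kbar

8.0 kbar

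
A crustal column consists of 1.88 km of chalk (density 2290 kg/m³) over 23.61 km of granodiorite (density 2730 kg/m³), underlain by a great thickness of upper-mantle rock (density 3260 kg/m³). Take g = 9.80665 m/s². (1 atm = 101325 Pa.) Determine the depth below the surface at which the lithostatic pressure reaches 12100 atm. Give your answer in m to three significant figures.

Pressure at base of upper layers: 2290×9.80665×1880 + 2730×9.80665×23610 = 6.743×10^8 Pa = 6655 atm
Remaining pressure to be supplied by upper-mantle rock: 1.226×10^9 − 6.743×10^8 = 5.517×10^8 Pa
Additional depth in upper-mantle rock = 5.517×10^8 Pa / (3260 kg/m³ × 9.80665 m/s²) = 17258 m
Total depth = 25490 m + 17258 m = 42748 m

42700 m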